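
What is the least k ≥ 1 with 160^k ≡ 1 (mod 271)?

27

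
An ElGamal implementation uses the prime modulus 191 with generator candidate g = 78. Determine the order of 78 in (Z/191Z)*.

95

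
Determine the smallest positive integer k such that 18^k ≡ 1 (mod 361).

ord(18) | φ(361) = φ(19^2) = 19·(19−1) = 342 = 2 · 3^2 · 19.
Divisors of 342: 1, 2, 3, 6, 9, 18, 19, 38, 57, 114, 171, 342.
Test each divisor d:
18^1 ≡ 18 (mod 361)
18^2 ≡ 324 (mod 361)
18^3 ≡ 56 (mod 361)
18^6 ≡ 248 (mod 361)
18^9 ≡ 170 (mod 361)
18^18 ≡ 20 (mod 361)
18^19 ≡ 360 (mod 361)
18^38 ≡ 1 (mod 361) ✓
The smallest such exponent is 38, so the order of 18 is 38.

38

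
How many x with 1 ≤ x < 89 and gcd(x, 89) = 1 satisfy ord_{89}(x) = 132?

0

φ(89) = 89 − 1 = 88 = 2^3 · 11.
(Z/89Z)^× is cyclic (|G| = 88); a cyclic group of order m has exactly φ(d) elements of each order d | m, and none otherwise.
Since 132 ∤ 88, the count is 0.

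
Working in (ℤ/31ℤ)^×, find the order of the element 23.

Since 23 ∈ (Z/31Z)^×, its order divides φ(31) = 31 − 1 = 30 = 2 · 3 · 5.
Divisors of 30: 1, 2, 3, 5, 6, 10, 15, 30.
Check 23^d mod 31 for each divisor in increasing order:
23^1 ≡ 23 (mod 31)
23^2 ≡ 2 (mod 31)
23^3 ≡ 15 (mod 31)
23^5 ≡ 30 (mod 31)
23^6 ≡ 8 (mod 31)
23^10 ≡ 1 (mod 31) ✓
Hence ord(23) = 10.

10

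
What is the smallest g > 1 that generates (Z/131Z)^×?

2

φ(131) = 131 − 1 = 130 = 2 · 5 · 13.
g is a primitive root iff g^(130/q) ≢ 1 (mod 131) for each prime q ∈ {2, 5, 13}.
g = 2: 2^65 ≡ 130; 2^26 ≡ 53; 2^10 ≡ 107 — none is 1, so 2 is a primitive root.
The smallest primitive root modulo 131 is 2.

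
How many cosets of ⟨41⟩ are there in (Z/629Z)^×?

By Lagrange's theorem, ord_629(41) divides φ(629) = φ(17·37) = (17−1)·(37−1) = 16·36 = 576 = 2^6 · 3^2.
Divisors of 576: 1, 2, 3, 4, 6, 8, 9, 12, 16, 18, 24, 32, 36, 48, 64, 72, 96, 144, 192, 288, 576.
Evaluate successive powers at the divisors of 576:
41^1 ≡ 41 (mod 629)
41^2 ≡ 423 (mod 629)
41^3 ≡ 360 (mod 629)
41^4 ≡ 293 (mod 629)
41^6 ≡ 26 (mod 629)
41^8 ≡ 305 (mod 629)
41^9 ≡ 554 (mod 629)
41^12 ≡ 47 (mod 629)
41^16 ≡ 562 (mod 629)
41^18 ≡ 593 (mod 629)
41^24 ≡ 322 (mod 629)
41^32 ≡ 86 (mod 629)
41^36 ≡ 38 (mod 629)
41^48 ≡ 528 (mod 629)
41^64 ≡ 477 (mod 629)
41^72 ≡ 186 (mod 629)
41^96 ≡ 137 (mod 629)
41^144 ≡ 1 (mod 629) ✓
Thus |⟨41⟩| = ord(41) = 144.
The index is φ(629) / ord(41) = 576 / 144 = 4.

4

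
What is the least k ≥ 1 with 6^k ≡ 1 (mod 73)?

The order of 6 must divide φ(73) = 73 − 1 = 72 = 2^3 · 3^2.
Divisors of 72: 1, 2, 3, 4, 6, 8, 9, 12, 18, 24, 36, 72.
Check 6^d mod 73 for each divisor in increasing order:
6^1 ≡ 6 (mod 73)
6^2 ≡ 36 (mod 73)
6^3 ≡ 70 (mod 73)
6^4 ≡ 55 (mod 73)
6^6 ≡ 9 (mod 73)
6^8 ≡ 32 (mod 73)
6^9 ≡ 46 (mod 73)
6^12 ≡ 8 (mod 73)
6^18 ≡ 72 (mod 73)
6^24 ≡ 64 (mod 73)
6^36 ≡ 1 (mod 73) ✓
Therefore the multiplicative order of 6 modulo 73 is 36.

36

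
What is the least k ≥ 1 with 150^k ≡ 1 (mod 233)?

232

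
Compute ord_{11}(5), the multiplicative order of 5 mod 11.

5

The order of 5 must divide φ(11) = 11 − 1 = 10 = 2 · 5.
Divisors of 10: 1, 2, 5, 10.
Compute 5^d (mod 11) for the divisors d until we hit 1:
5^1 ≡ 5 (mod 11)
5^2 ≡ 3 (mod 11)
5^5 ≡ 1 (mod 11) ✓
So ord_11(5) = 5.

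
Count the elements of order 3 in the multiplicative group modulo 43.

2

φ(43) = 43 − 1 = 42 = 2 · 3 · 7.
In a cyclic group of order 42, there are φ(d) elements of order d for each divisor d of 42, and zero for non-divisors.
3 | 42, and φ(3) = 3 − 1 = 2.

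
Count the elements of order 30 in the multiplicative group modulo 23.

φ(23) = 23 − 1 = 22 = 2 · 11.
In a cyclic group of order 22, there are φ(d) elements of order d for each divisor d of 22, and zero for non-divisors.
30 does not divide 22, so no element of (Z/23Z)^× has order 30.

0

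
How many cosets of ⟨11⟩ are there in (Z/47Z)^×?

1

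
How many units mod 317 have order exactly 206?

φ(317) = 317 − 1 = 316 = 2^2 · 79.
(Z/317Z)^× is cyclic (|G| = 316); a cyclic group of order m has exactly φ(d) elements of each order d | m, and none otherwise.
206 does not divide 316, so no element of (Z/317Z)^× has order 206.

0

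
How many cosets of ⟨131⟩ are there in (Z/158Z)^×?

6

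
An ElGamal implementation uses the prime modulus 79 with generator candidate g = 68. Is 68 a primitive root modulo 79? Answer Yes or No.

Yes

φ(79) = 79 − 1 = 78 = 2 · 3 · 13.
An element g generates (Z/79Z)^× iff g^(78/q) ≢ 1 (mod 79) for each prime q ∈ {2, 3, 13}.
68^39 ≡ 78 (mod 79)  [q = 2: ≢ 1 ✓]
68^26 ≡ 55 (mod 79)  [q = 3: ≢ 1 ✓]
68^6 ≡ 65 (mod 79)  [q = 13: ≢ 1 ✓]
Every test exponent gives a nontrivial residue, hence 68 generates the full group.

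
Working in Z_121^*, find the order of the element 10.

Since 10 ∈ (Z/121Z)^×, its order divides φ(121) = φ(11^2) = 11·(11−1) = 110 = 2 · 5 · 11.
Divisors of 110: 1, 2, 5, 10, 11, 22, 55, 110.
Evaluate successive powers at the divisors of 110:
10^1 ≡ 10 (mod 121)
10^2 ≡ 100 (mod 121)
10^5 ≡ 54 (mod 121)
10^10 ≡ 12 (mod 121)
10^11 ≡ 120 (mod 121)
10^22 ≡ 1 (mod 121) ✓
Therefore the multiplicative order of 10 modulo 121 is 22.

22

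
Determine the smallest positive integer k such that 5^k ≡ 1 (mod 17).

The order of 5 must divide φ(17) = 17 − 1 = 16 = 2^4.
Divisors of 16: 1, 2, 4, 8, 16.
Check 5^d mod 17 for each divisor in increasing order:
5^1 ≡ 5 (mod 17)
5^2 ≡ 8 (mod 17)
5^4 ≡ 13 (mod 17)
5^8 ≡ 16 (mod 17)
5^16 ≡ 1 (mod 17) ✓
Therefore the multiplicative order of 5 modulo 17 is 16.

16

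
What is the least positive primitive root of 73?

5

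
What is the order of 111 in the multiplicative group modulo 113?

28

Since 111 ∈ (Z/113Z)^×, its order divides φ(113) = 113 − 1 = 112 = 2^4 · 7.
Divisors of 112: 1, 2, 4, 7, 8, 14, 16, 28, 56, 112.
Test each divisor d:
111^1 ≡ 111 (mod 113)
111^2 ≡ 4 (mod 113)
111^4 ≡ 16 (mod 113)
111^7 ≡ 98 (mod 113)
111^8 ≡ 30 (mod 113)
111^14 ≡ 112 (mod 113)
111^16 ≡ 109 (mod 113)
111^28 ≡ 1 (mod 113) ✓
Hence ord(111) = 28.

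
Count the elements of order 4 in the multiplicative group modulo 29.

2

φ(29) = 29 − 1 = 28 = 2^2 · 7.
(Z/29Z)^× is cyclic (|G| = 28); a cyclic group of order m has exactly φ(d) elements of each order d | m, and none otherwise.
4 = 2^2 divides 28, and φ(4) = 2.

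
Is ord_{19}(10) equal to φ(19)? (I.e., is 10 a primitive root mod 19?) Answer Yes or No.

φ(19) = 19 − 1 = 18 = 2 · 3^2.
10 is a primitive root mod 19 iff 10^(φ(19)/q) ≢ 1 for every prime q | φ(19), i.e. q ∈ {2, 3}.
10^9 ≡ 18 (mod 19)  [q = 2: ≢ 1 ✓]
10^6 ≡ 11 (mod 19)  [q = 3: ≢ 1 ✓]
Every test exponent gives a nontrivial residue, hence 10 generates the full group.

Yes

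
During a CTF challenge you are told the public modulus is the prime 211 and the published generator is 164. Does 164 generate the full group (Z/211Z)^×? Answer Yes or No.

φ(211) = 211 − 1 = 210 = 2 · 3 · 5 · 7.
It suffices to check that the order of 164 is not a proper divisor of 210: compute 164^(210/q) for q ∈ {2, 3, 5, 7}.
164^105 ≡ 210 (mod 211)  [q = 2: ≢ 1 ✓]
164^70 ≡ 196 (mod 211)  [q = 3: ≢ 1 ✓]
164^42 ≡ 71 (mod 211)  [q = 5: ≢ 1 ✓]
164^30 ≡ 199 (mod 211)  [q = 7: ≢ 1 ✓]
All checks pass, so 164 has order 210 and is a primitive root modulo 211.

Yes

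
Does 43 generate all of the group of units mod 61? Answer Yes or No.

Yes

φ(61) = 61 − 1 = 60 = 2^2 · 3 · 5.
It suffices to check that the order of 43 is not a proper divisor of 60: compute 43^(60/q) for q ∈ {2, 3, 5}.
43^30 ≡ 60 (mod 61)  [q = 2: ≢ 1 ✓]
43^20 ≡ 47 (mod 61)  [q = 3: ≢ 1 ✓]
43^12 ≡ 58 (mod 61)  [q = 5: ≢ 1 ✓]
None equal 1, so ord_61(43) = 60: 43 is a primitive root.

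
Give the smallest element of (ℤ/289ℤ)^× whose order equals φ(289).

3

φ(289) = φ(17^2) = 17·(17−1) = 272 = 2^4 · 17.
g is a primitive root iff g^(272/q) ≢ 1 (mod 289) for each prime q ∈ {2, 17}.
g = 2: 2^136 ≡ 1 — hits 1, so not a primitive root.
g = 3: 3^136 ≡ 288; 3^16 ≡ 171 — none is 1, so 3 is a primitive root.
The smallest primitive root modulo 289 is 3.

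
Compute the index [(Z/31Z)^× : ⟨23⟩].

3

ord(23) | φ(31) = 31 − 1 = 30 = 2 · 3 · 5.
Divisors of 30: 1, 2, 3, 5, 6, 10, 15, 30.
Test each divisor d:
23^1 ≡ 23
23^2 ≡ 2
23^3 ≡ 15
23^5 ≡ 30
23^6 ≡ 8
23^10 ≡ 1
The order of 23 is 10, so the subgroup it generates has 10 elements.
The index is φ(31) / ord(23) = 30 / 10 = 3.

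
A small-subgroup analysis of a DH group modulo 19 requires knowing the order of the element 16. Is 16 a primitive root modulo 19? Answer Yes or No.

No

φ(19) = 19 − 1 = 18 = 2 · 3^2.
It suffices to check that the order of 16 is not a proper divisor of 18: compute 16^(18/q) for q ∈ {2, 3}.
16^9 ≡ 1 (mod 19)  [q = 2: ≡ 1 ✗]
16^6 ≡ 7 (mod 19)  [q = 3: ≢ 1 ✓]
Since 16^9 ≡ 1, the order of 16 divides 9 < 18, so 16 is not a primitive root.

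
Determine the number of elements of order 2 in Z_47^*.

φ(47) = 47 − 1 = 46 = 2 · 23.
(Z/47Z)^× is cyclic (|G| = 46); a cyclic group of order m has exactly φ(d) elements of each order d | m, and none otherwise.
2 | 46, and φ(2) = 2 − 1 = 1.

1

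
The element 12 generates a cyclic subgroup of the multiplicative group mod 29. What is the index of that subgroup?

7

The order of 12 must divide φ(29) = 29 − 1 = 28 = 2^2 · 7.
Divisors of 28: 1, 2, 4, 7, 14, 28.
Evaluate successive powers at the divisors of 28:
12^1 ≡ 12 (mod 29)
12^2 ≡ 28 (mod 29)
12^4 ≡ 1 (mod 29) ✓
Thus |⟨12⟩| = ord(12) = 4.
[(Z/29Z)^× : ⟨12⟩] = 28/4 = 7.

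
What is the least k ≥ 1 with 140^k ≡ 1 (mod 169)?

ord(140) | φ(169) = φ(13^2) = 13·(13−1) = 156 = 2^2 · 3 · 13.
Divisors of 156: 1, 2, 3, 4, 6, 12, 13, 26, 39, 52, 78, 156.
Check 140^d mod 169 for each divisor in increasing order:
140^1 ≡ 140 (mod 169)
140^2 ≡ 165 (mod 169)
140^3 ≡ 116 (mod 169)
140^4 ≡ 16 (mod 169)
140^6 ≡ 105 (mod 169)
140^12 ≡ 40 (mod 169)
140^13 ≡ 23 (mod 169)
140^26 ≡ 22 (mod 169)
140^39 ≡ 168 (mod 169)
140^52 ≡ 146 (mod 169)
140^78 ≡ 1 (mod 169) ✓
So ord_169(140) = 78.

78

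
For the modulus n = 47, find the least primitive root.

5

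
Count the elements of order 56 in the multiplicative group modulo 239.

φ(239) = 239 − 1 = 238 = 2 · 7 · 17.
Since (Z/239Z)^× is cyclic of order 238, the number of elements of order d is φ(d) when d | 238 and 0 otherwise.
56 does not divide 238, so no element of (Z/239Z)^× has order 56.

0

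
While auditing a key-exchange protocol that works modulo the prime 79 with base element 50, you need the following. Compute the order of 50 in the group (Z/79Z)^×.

By Lagrange's theorem, ord_79(50) divides φ(79) = 79 − 1 = 78 = 2 · 3 · 13.
Divisors of 78: 1, 2, 3, 6, 13, 26, 39, 78.
Check 50^d mod 79 for each divisor in increasing order:
50^1 ≡ 50 (mod 79)
50^2 ≡ 51 (mod 79)
50^3 ≡ 22 (mod 79)
50^6 ≡ 10 (mod 79)
50^13 ≡ 23 (mod 79)
50^26 ≡ 55 (mod 79)
50^39 ≡ 1 (mod 79) ✓
The smallest such exponent is 39, so the order of 50 is 39.

39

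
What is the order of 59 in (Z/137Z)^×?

17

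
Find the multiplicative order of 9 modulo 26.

ord(9) | φ(26) = φ(2)·φ(13) = 1·12 = 12 = 2^2 · 3.
Divisors of 12: 1, 2, 3, 4, 6, 12.
Check 9^d mod 26 for each divisor in increasing order:
9^1 ≡ 9 (mod 26)
9^2 ≡ 3 (mod 26)
9^3 ≡ 1 (mod 26) ✓
Therefore the multiplicative order of 9 modulo 26 is 3.

3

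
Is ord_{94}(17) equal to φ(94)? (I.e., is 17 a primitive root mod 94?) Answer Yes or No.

No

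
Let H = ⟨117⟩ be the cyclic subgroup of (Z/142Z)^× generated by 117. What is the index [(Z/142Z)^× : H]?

ord(117) | φ(142) = φ(2)·φ(71) = 1·70 = 70 = 2 · 5 · 7.
Divisors of 70: 1, 2, 5, 7, 10, 14, 35, 70.
Compute 117^d (mod 142) for the divisors d until we hit 1:
117^1 ≡ 117 (mod 142)
117^2 ≡ 57 (mod 142)
117^5 ≡ 141 (mod 142)
117^7 ≡ 85 (mod 142)
117^10 ≡ 1 (mod 142) ✓
Thus |⟨117⟩| = ord(117) = 10.
[(Z/142Z)^× : ⟨117⟩] = 70/10 = 7.

7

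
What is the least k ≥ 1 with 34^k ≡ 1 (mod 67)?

Since 34 ∈ (Z/67Z)^×, its order divides φ(67) = 67 − 1 = 66 = 2 · 3 · 11.
Divisors of 66: 1, 2, 3, 6, 11, 22, 33, 66.
Check 34^d mod 67 for each divisor in increasing order:
34^1 ≡ 34 (mod 67)
34^2 ≡ 17 (mod 67)
34^3 ≡ 42 (mod 67)
34^6 ≡ 22 (mod 67)
34^11 ≡ 30 (mod 67)
34^22 ≡ 29 (mod 67)
34^33 ≡ 66 (mod 67)
34^66 ≡ 1 (mod 67) ✓
So ord_67(34) = 66.

66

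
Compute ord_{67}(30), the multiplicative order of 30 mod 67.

6

The order of 30 must divide φ(67) = 67 − 1 = 66 = 2 · 3 · 11.
Divisors of 66: 1, 2, 3, 6, 11, 22, 33, 66.
Check 30^d mod 67 for each divisor in increasing order:
30^1 ≡ 30 (mod 67)
30^2 ≡ 29 (mod 67)
30^3 ≡ 66 (mod 67)
30^6 ≡ 1 (mod 67) ✓
Therefore the multiplicative order of 30 modulo 67 is 6.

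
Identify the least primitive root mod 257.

3

φ(257) = 257 − 1 = 256 = 2^8.
g is a primitive root iff g^(256/q) ≢ 1 (mod 257) for each prime q ∈ {2}.
g = 2: 2^128 ≡ 1 — hits 1, so not a primitive root.
g = 3: 3^128 ≡ 256 — none is 1, so 3 is a primitive root.
So 3 is the smallest generator of (Z/257Z)^×.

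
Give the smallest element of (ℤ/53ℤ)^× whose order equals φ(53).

2

φ(53) = 53 − 1 = 52 = 2^2 · 13.
g is a primitive root iff g^(52/q) ≢ 1 (mod 53) for each prime q ∈ {2, 13}.
g = 2: 2^26 ≡ 52; 2^4 ≡ 16 — none is 1, so 2 is a primitive root.
Hence the least primitive root of 53 is 2.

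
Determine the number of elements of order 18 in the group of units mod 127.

6

φ(127) = 127 − 1 = 126 = 2 · 3^2 · 7.
(Z/127Z)^× is cyclic (|G| = 126); a cyclic group of order m has exactly φ(d) elements of each order d | m, and none otherwise.
18 = 2 · 3^2 divides 126, and φ(18) = 6.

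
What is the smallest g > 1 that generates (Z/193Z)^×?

5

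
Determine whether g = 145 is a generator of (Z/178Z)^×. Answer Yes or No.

φ(178) = φ(2)·φ(89) = 1·88 = 88 = 2^3 · 11.
Test 145^(88/q) mod 178 for each prime factor q of 88:
145^44 ≡ 177 (mod 178)  [q = 2: ≢ 1 ✓]
145^8 ≡ 105 (mod 178)  [q = 11: ≢ 1 ✓]
Every test exponent gives a nontrivial residue, hence 145 generates the full group.

Yes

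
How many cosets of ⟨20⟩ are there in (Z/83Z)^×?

1

The order of 20 must divide φ(83) = 83 − 1 = 82 = 2 · 41.
Divisors of 82: 1, 2, 41, 82.
Evaluate successive powers at the divisors of 82:
20^1 ≡ 20 (mod 83)
20^2 ≡ 68 (mod 83)
20^41 ≡ 82 (mod 83)
20^82 ≡ 1 (mod 83) ✓
So ord_83(20) = 82, hence |⟨20⟩| = 82.
[(Z/83Z)^× : ⟨20⟩] = 82/82 = 1.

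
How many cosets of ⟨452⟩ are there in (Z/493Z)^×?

28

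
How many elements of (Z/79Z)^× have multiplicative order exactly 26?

φ(79) = 79 − 1 = 78 = 2 · 3 · 13.
Since (Z/79Z)^× is cyclic of order 78, the number of elements of order d is φ(d) when d | 78 and 0 otherwise.
26 = 2 · 13 divides 78, and φ(26) = 12.

12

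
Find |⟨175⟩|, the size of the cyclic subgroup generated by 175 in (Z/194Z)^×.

32

By Lagrange's theorem, ord_194(175) divides φ(194) = φ(2)·φ(97) = 1·96 = 96 = 2^5 · 3.
Divisors of 96: 1, 2, 3, 4, 6, 8, 12, 16, 24, 32, 48, 96.
Test each divisor d:
175^1 ≡ 175 (mod 194)
175^2 ≡ 167 (mod 194)
175^3 ≡ 125 (mod 194)
175^4 ≡ 147 (mod 194)
175^6 ≡ 105 (mod 194)
175^8 ≡ 75 (mod 194)
175^12 ≡ 161 (mod 194)
175^16 ≡ 193 (mod 194)
175^24 ≡ 119 (mod 194)
175^32 ≡ 1 (mod 194) ✓
The smallest such exponent is 32, so the order of 175 is 32.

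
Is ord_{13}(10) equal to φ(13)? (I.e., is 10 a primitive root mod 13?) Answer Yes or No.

φ(13) = 13 − 1 = 12 = 2^2 · 3.
10 is a primitive root mod 13 iff 10^(φ(13)/q) ≢ 1 for every prime q | φ(13), i.e. q ∈ {2, 3}.
10^6 ≡ 1 (mod 13)  [q = 2: ≡ 1 ✗]
10^4 ≡ 3 (mod 13)  [q = 3: ≢ 1 ✓]
The check at q = 2 fails, so 10 generates a proper subgroup.

No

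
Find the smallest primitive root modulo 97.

5

φ(97) = 97 − 1 = 96 = 2^5 · 3.
g is a primitive root iff g^(96/q) ≢ 1 (mod 97) for each prime q ∈ {2, 3}.
g = 2: 2^48 ≡ 1 — hits 1, so not a primitive root.
g = 3: 3^48 ≡ 1 — hits 1, so not a primitive root.
g = 4: 4^48 ≡ 1 — hits 1, so not a primitive root.
g = 5: 5^48 ≡ 96; 5^32 ≡ 35 — none is 1, so 5 is a primitive root.
So 5 is the smallest generator of (Z/97Z)^×.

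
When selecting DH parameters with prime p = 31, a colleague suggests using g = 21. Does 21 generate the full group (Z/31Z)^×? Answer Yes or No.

Yes

φ(31) = 31 − 1 = 30 = 2 · 3 · 5.
Test 21^(30/q) mod 31 for each prime factor q of 30:
21^15 ≡ 30 (mod 31)  [q = 2: ≢ 1 ✓]
21^10 ≡ 5 (mod 31)  [q = 3: ≢ 1 ✓]
21^6 ≡ 2 (mod 31)  [q = 5: ≢ 1 ✓]
All checks pass, so 21 has order 30 and is a primitive root modulo 31.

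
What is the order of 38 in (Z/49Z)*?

By Lagrange's theorem, ord_49(38) divides φ(49) = φ(7^2) = 7·(7−1) = 42 = 2 · 3 · 7.
Divisors of 42: 1, 2, 3, 6, 7, 14, 21, 42.
Test each divisor d:
38^1 ≡ 38
38^2 ≡ 23
38^3 ≡ 41
38^6 ≡ 15
38^7 ≡ 31
38^14 ≡ 30
38^21 ≡ 48
38^42 ≡ 1
The smallest such exponent is 42, so the order of 38 is 42.

42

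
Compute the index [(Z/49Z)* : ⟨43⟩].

6

ord(43) | φ(49) = φ(7^2) = 7·(7−1) = 42 = 2 · 3 · 7.
Divisors of 42: 1, 2, 3, 6, 7, 14, 21, 42.
Test each divisor d:
43^1 ≡ 43
43^2 ≡ 36
43^3 ≡ 29
43^6 ≡ 8
43^7 ≡ 1
So ord_49(43) = 7, hence |⟨43⟩| = 7.
The index is φ(49) / ord(43) = 42 / 7 = 6.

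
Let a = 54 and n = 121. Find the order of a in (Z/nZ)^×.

22

ord(54) | φ(121) = φ(11^2) = 11·(11−1) = 110 = 2 · 5 · 11.
Divisors of 110: 1, 2, 5, 10, 11, 22, 55, 110.
Test each divisor d:
54^1 ≡ 54 (mod 121)
54^2 ≡ 12 (mod 121)
54^5 ≡ 32 (mod 121)
54^10 ≡ 56 (mod 121)
54^11 ≡ 120 (mod 121)
54^22 ≡ 1 (mod 121) ✓
Hence ord(54) = 22.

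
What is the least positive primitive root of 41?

φ(41) = 41 − 1 = 40 = 2^3 · 5.
g is a primitive root iff g^(40/q) ≢ 1 (mod 41) for each prime q ∈ {2, 5}.
g = 2: 2^20 ≡ 1 — hits 1, so not a primitive root.
g = 3: 3^20 ≡ 40; 3^8 ≡ 1 — hits 1, so not a primitive root.
g = 4: 4^20 ≡ 1 — hits 1, so not a primitive root.
g = 5: 5^20 ≡ 1 — hits 1, so not a primitive root.
g = 6: 6^20 ≡ 40; 6^8 ≡ 10 — none is 1, so 6 is a primitive root.
Hence the least primitive root of 41 is 6.

6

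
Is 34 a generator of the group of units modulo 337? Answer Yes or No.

Yes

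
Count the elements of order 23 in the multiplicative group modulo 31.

0

φ(31) = 31 − 1 = 30 = 2 · 3 · 5.
(Z/31Z)^× is cyclic (|G| = 30); a cyclic group of order m has exactly φ(d) elements of each order d | m, and none otherwise.
23 does not divide 30, so no element of (Z/31Z)^× has order 23.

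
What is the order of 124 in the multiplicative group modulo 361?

ord(124) | φ(361) = φ(19^2) = 19·(19−1) = 342 = 2 · 3^2 · 19.
Divisors of 342: 1, 2, 3, 6, 9, 18, 19, 38, 57, 114, 171, 342.
Evaluate successive powers at the divisors of 342:
124^1 ≡ 124
124^2 ≡ 214
124^3 ≡ 183
124^6 ≡ 277
124^9 ≡ 151
124^18 ≡ 58
124^19 ≡ 333
124^38 ≡ 62
124^57 ≡ 69
124^114 ≡ 68
124^171 ≡ 360
124^342 ≡ 1
Therefore the multiplicative order of 124 modulo 361 is 342.

342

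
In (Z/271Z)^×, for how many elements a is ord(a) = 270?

72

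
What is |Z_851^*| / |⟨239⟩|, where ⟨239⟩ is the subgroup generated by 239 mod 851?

2

Since 239 ∈ (Z/851Z)^×, its order divides φ(851) = φ(23·37) = (23−1)·(37−1) = 22·36 = 792 = 2^3 · 3^2 · 11.
Divisors of 792: 1, 2, 3, 4, 6, 8, 9, 11, 12, 18, 22, 24, 33, 36, 44, 66, 72, 88, 99, 132, 198, 264, 396, 792.
Evaluate successive powers at the divisors of 792:
239^1 ≡ 239
239^2 ≡ 104
239^3 ≡ 177
239^4 ≡ 604
239^6 ≡ 693
239^8 ≡ 588
239^9 ≡ 117
239^11 ≡ 254
239^12 ≡ 285
239^18 ≡ 73
239^22 ≡ 691
239^24 ≡ 380
239^33 ≡ 208
239^36 ≡ 223
239^44 ≡ 70
239^66 ≡ 714
239^72 ≡ 371
239^88 ≡ 645
239^99 ≡ 438
239^132 ≡ 47
239^198 ≡ 369
239^264 ≡ 507
239^396 ≡ 1
Thus |⟨239⟩| = ord(239) = 396.
Index = |(Z/851Z)^×| / |⟨239⟩| = 792 / 396 = 2.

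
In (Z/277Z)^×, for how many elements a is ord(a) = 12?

φ(277) = 277 − 1 = 276 = 2^2 · 3 · 23.
Since (Z/277Z)^× is cyclic of order 276, the number of elements of order d is φ(d) when d | 276 and 0 otherwise.
12 = 2^2 · 3 divides 276, and φ(12) = 4.

4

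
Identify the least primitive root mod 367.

6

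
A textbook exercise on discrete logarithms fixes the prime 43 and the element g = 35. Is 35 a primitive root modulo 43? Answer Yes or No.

No

φ(43) = 43 − 1 = 42 = 2 · 3 · 7.
Test 35^(42/q) mod 43 for each prime factor q of 42:
35^21 ≡ 1 (mod 43)  [q = 2: ≡ 1 ✗]
35^14 ≡ 1 (mod 43)  [q = 3: ≡ 1 ✗]
35^6 ≡ 16 (mod 43)  [q = 7: ≢ 1 ✓]
Since 35^21 ≡ 1, the order of 35 divides 21 < 42, so 35 is not a primitive root.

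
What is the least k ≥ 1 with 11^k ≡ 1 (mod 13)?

The order of 11 must divide φ(13) = 13 − 1 = 12 = 2^2 · 3.
Divisors of 12: 1, 2, 3, 4, 6, 12.
Evaluate successive powers at the divisors of 12:
11^1 ≡ 11 (mod 13)
11^2 ≡ 4 (mod 13)
11^3 ≡ 5 (mod 13)
11^4 ≡ 3 (mod 13)
11^6 ≡ 12 (mod 13)
11^12 ≡ 1 (mod 13) ✓
So ord_13(11) = 12.

12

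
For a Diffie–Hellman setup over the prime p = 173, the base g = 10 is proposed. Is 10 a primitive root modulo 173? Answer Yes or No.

No

φ(173) = 173 − 1 = 172 = 2^2 · 43.
Test 10^(172/q) mod 173 for each prime factor q of 172:
10^86 ≡ 1 (mod 173)  [q = 2: ≡ 1 ✗]
10^4 ≡ 139 (mod 173)  [q = 43: ≢ 1 ✓]
10^86 ≡ 1 shows ord(10) | 86, strictly less than φ(173); not a primitive root.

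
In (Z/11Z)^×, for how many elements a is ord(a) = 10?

φ(11) = 11 − 1 = 10 = 2 · 5.
(Z/11Z)^× is cyclic (|G| = 10); a cyclic group of order m has exactly φ(d) elements of each order d | m, and none otherwise.
10 = 2 · 5 divides 10, and φ(10) = 4.

4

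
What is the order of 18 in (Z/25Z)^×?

4

By Lagrange's theorem, ord_25(18) divides φ(25) = φ(5^2) = 5·(5−1) = 20 = 2^2 · 5.
Divisors of 20: 1, 2, 4, 5, 10, 20.
Check 18^d mod 25 for each divisor in increasing order:
18^1 ≡ 18 (mod 25)
18^2 ≡ 24 (mod 25)
18^4 ≡ 1 (mod 25) ✓
The smallest such exponent is 4, so the order of 18 is 4.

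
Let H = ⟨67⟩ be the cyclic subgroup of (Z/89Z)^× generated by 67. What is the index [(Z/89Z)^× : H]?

8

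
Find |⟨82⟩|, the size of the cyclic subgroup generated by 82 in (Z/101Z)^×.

50

Since 82 ∈ (Z/101Z)^×, its order divides φ(101) = 101 − 1 = 100 = 2^2 · 5^2.
Divisors of 100: 1, 2, 4, 5, 10, 20, 25, 50, 100.
Compute 82^d (mod 101) for the divisors d until we hit 1:
82^1 ≡ 82 (mod 101)
82^2 ≡ 58 (mod 101)
82^4 ≡ 31 (mod 101)
82^5 ≡ 17 (mod 101)
82^10 ≡ 87 (mod 101)
82^20 ≡ 95 (mod 101)
82^25 ≡ 100 (mod 101)
82^50 ≡ 1 (mod 101) ✓
The smallest such exponent is 50, so the order of 82 is 50.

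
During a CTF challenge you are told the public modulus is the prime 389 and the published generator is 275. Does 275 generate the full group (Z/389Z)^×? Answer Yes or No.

No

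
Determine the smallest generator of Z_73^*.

φ(73) = 73 − 1 = 72 = 2^3 · 3^2.
g is a primitive root iff g^(72/q) ≢ 1 (mod 73) for each prime q ∈ {2, 3}.
g = 2: 2^36 ≡ 1 — hits 1, so not a primitive root.
g = 3: 3^36 ≡ 1 — hits 1, so not a primitive root.
g = 4: 4^36 ≡ 1 — hits 1, so not a primitive root.
g = 5: 5^36 ≡ 72; 5^24 ≡ 8 — none is 1, so 5 is a primitive root.
The smallest primitive root modulo 73 is 5.

5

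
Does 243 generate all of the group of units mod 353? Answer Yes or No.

φ(353) = 353 − 1 = 352 = 2^5 · 11.
243 is a primitive root mod 353 iff 243^(φ(353)/q) ≢ 1 for every prime q | φ(353), i.e. q ∈ {2, 11}.
243^176 ≡ 352 (mod 353)  [q = 2: ≢ 1 ✓]
243^32 ≡ 231 (mod 353)  [q = 11: ≢ 1 ✓]
All checks pass, so 243 has order 352 and is a primitive root modulo 353.

Yes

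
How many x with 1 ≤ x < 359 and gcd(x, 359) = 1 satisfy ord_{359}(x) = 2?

1

φ(359) = 359 − 1 = 358 = 2 · 179.
In a cyclic group of order 358, there are φ(d) elements of order d for each divisor d of 358, and zero for non-divisors.
2 | 358, and φ(2) = 2 − 1 = 1.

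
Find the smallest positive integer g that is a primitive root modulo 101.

2

φ(101) = 101 − 1 = 100 = 2^2 · 5^2.
g is a primitive root iff g^(100/q) ≢ 1 (mod 101) for each prime q ∈ {2, 5}.
g = 2: 2^50 ≡ 100; 2^20 ≡ 95 — none is 1, so 2 is a primitive root.
So 2 is the smallest generator of (Z/101Z)^×.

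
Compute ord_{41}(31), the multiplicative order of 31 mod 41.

10

By Lagrange's theorem, ord_41(31) divides φ(41) = 41 − 1 = 40 = 2^3 · 5.
Divisors of 40: 1, 2, 4, 5, 8, 10, 20, 40.
Evaluate successive powers at the divisors of 40:
31^1 ≡ 31
31^2 ≡ 18
31^4 ≡ 37
31^5 ≡ 40
31^8 ≡ 16
31^10 ≡ 1
Therefore the multiplicative order of 31 modulo 41 is 10.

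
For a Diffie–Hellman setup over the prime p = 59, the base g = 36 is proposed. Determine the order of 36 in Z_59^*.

The order of 36 must divide φ(59) = 59 − 1 = 58 = 2 · 29.
Divisors of 58: 1, 2, 29, 58.
Compute 36^d (mod 59) for the divisors d until we hit 1:
36^1 ≡ 36 (mod 59)
36^2 ≡ 57 (mod 59)
36^29 ≡ 1 (mod 59) ✓
Therefore the multiplicative order of 36 modulo 59 is 29.

29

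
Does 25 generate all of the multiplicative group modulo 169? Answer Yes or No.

φ(169) = φ(13^2) = 13·(13−1) = 156 = 2^2 · 3 · 13.
It suffices to check that the order of 25 is not a proper divisor of 156: compute 25^(156/q) for q ∈ {2, 3, 13}.
25^78 ≡ 1 (mod 169)  [q = 2: ≡ 1 ✗]
25^52 ≡ 1 (mod 169)  [q = 3: ≡ 1 ✗]
25^12 ≡ 27 (mod 169)  [q = 13: ≢ 1 ✓]
25^78 ≡ 1 shows ord(25) | 78, strictly less than φ(169); not a primitive root.

No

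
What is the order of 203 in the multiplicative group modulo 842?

ord(203) | φ(842) = φ(2)·φ(421) = 1·420 = 420 = 2^2 · 3 · 5 · 7.
Divisors of 420: 1, 2, 3, 4, 5, 6, 7, 10, 12, 14, 15, 20, 21, 28, 30, 35, 42, 60, 70, 84, 105, 140, 210, 420.
Test each divisor d:
203^1 ≡ 203
203^2 ≡ 793
203^3 ≡ 157
203^4 ≡ 717
203^5 ≡ 727
203^6 ≡ 231
203^7 ≡ 583
203^10 ≡ 595
203^12 ≡ 315
203^14 ≡ 563
203^15 ≡ 619
203^20 ≡ 385
203^21 ≡ 691
203^28 ≡ 377
203^30 ≡ 51
203^35 ≡ 29
203^42 ≡ 67
203^60 ≡ 75
203^70 ≡ 841
203^84 ≡ 279
203^105 ≡ 813
203^140 ≡ 1
The smallest such exponent is 140, so the order of 203 is 140.

140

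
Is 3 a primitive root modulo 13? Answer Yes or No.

No

φ(13) = 13 − 1 = 12 = 2^2 · 3.
Test 3^(12/q) mod 13 for each prime factor q of 12:
3^6 ≡ 1 (mod 13)  [q = 2: ≡ 1 ✗]
3^4 ≡ 3 (mod 13)  [q = 3: ≢ 1 ✓]
Since 3^6 ≡ 1, the order of 3 divides 6 < 12, so 3 is not a primitive root.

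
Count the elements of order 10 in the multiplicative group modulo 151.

4

φ(151) = 151 − 1 = 150 = 2 · 3 · 5^2.
In a cyclic group of order 150, there are φ(d) elements of order d for each divisor d of 150, and zero for non-divisors.
10 = 2 · 5 divides 150, and φ(10) = 4.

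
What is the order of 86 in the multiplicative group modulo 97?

Since 86 ∈ (Z/97Z)^×, its order divides φ(97) = 97 − 1 = 96 = 2^5 · 3.
Divisors of 96: 1, 2, 3, 4, 6, 8, 12, 16, 24, 32, 48, 96.
Compute 86^d (mod 97) for the divisors d until we hit 1:
86^1 ≡ 86
86^2 ≡ 24
86^3 ≡ 27
86^4 ≡ 91
86^6 ≡ 50
86^8 ≡ 36
86^12 ≡ 75
86^16 ≡ 35
86^24 ≡ 96
86^32 ≡ 61
86^48 ≡ 1
Therefore the multiplicative order of 86 modulo 97 is 48.

48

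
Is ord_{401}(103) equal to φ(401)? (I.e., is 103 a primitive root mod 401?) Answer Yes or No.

No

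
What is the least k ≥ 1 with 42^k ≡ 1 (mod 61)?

Since 42 ∈ (Z/61Z)^×, its order divides φ(61) = 61 − 1 = 60 = 2^2 · 3 · 5.
Divisors of 60: 1, 2, 3, 4, 5, 6, 10, 12, 15, 20, 30, 60.
Compute 42^d (mod 61) for the divisors d until we hit 1:
42^1 ≡ 42 (mod 61)
42^2 ≡ 56 (mod 61)
42^3 ≡ 34 (mod 61)
42^4 ≡ 25 (mod 61)
42^5 ≡ 13 (mod 61)
42^6 ≡ 58 (mod 61)
42^10 ≡ 47 (mod 61)
42^12 ≡ 9 (mod 61)
42^15 ≡ 1 (mod 61) ✓
So ord_61(42) = 15.

15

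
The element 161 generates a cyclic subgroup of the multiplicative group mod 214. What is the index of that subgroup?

1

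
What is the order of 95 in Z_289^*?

272

The order of 95 must divide φ(289) = φ(17^2) = 17·(17−1) = 272 = 2^4 · 17.
Divisors of 272: 1, 2, 4, 8, 16, 17, 34, 68, 136, 272.
Compute 95^d (mod 289) for the divisors d until we hit 1:
95^1 ≡ 95 (mod 289)
95^2 ≡ 66 (mod 289)
95^4 ≡ 21 (mod 289)
95^8 ≡ 152 (mod 289)
95^16 ≡ 273 (mod 289)
95^17 ≡ 214 (mod 289)
95^34 ≡ 134 (mod 289)
95^68 ≡ 38 (mod 289)
95^136 ≡ 288 (mod 289)
95^272 ≡ 1 (mod 289) ✓
Hence ord(95) = 272.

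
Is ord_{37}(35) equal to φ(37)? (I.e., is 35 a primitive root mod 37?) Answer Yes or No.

Yes

φ(37) = 37 − 1 = 36 = 2^2 · 3^2.
Test 35^(36/q) mod 37 for each prime factor q of 36:
35^18 ≡ 36 (mod 37)  [q = 2: ≢ 1 ✓]
35^12 ≡ 26 (mod 37)  [q = 3: ≢ 1 ✓]
All checks pass, so 35 has order 36 and is a primitive root modulo 37.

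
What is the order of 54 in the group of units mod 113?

By Lagrange's theorem, ord_113(54) divides φ(113) = 113 − 1 = 112 = 2^4 · 7.
Divisors of 112: 1, 2, 4, 7, 8, 14, 16, 28, 56, 112.
Evaluate successive powers at the divisors of 112:
54^1 ≡ 54 (mod 113)
54^2 ≡ 91 (mod 113)
54^4 ≡ 32 (mod 113)
54^7 ≡ 65 (mod 113)
54^8 ≡ 7 (mod 113)
54^14 ≡ 44 (mod 113)
54^16 ≡ 49 (mod 113)
54^28 ≡ 15 (mod 113)
54^56 ≡ 112 (mod 113)
54^112 ≡ 1 (mod 113) ✓
The smallest such exponent is 112, so the order of 54 is 112.

112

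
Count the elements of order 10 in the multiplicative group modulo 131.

φ(131) = 131 − 1 = 130 = 2 · 5 · 13.
In a cyclic group of order 130, there are φ(d) elements of order d for each divisor d of 130, and zero for non-divisors.
10 = 2 · 5 divides 130, and φ(10) = 4.

4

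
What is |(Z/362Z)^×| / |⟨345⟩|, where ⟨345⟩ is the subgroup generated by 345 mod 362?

5

The order of 345 must divide φ(362) = φ(2)·φ(181) = 1·180 = 180 = 2^2 · 3^2 · 5.
Divisors of 180: 1, 2, 3, 4, 5, 6, 9, 10, 12, 15, 18, 20, 30, 36, 45, 60, 90, 180.
Test each divisor d:
345^1 ≡ 345 (mod 362)
345^2 ≡ 289 (mod 362)
345^3 ≡ 155 (mod 362)
345^4 ≡ 261 (mod 362)
345^5 ≡ 269 (mod 362)
345^6 ≡ 133 (mod 362)
345^9 ≡ 343 (mod 362)
345^10 ≡ 323 (mod 362)
345^12 ≡ 313 (mod 362)
345^15 ≡ 7 (mod 362)
345^18 ≡ 361 (mod 362)
345^20 ≡ 73 (mod 362)
345^30 ≡ 49 (mod 362)
345^36 ≡ 1 (mod 362) ✓
The order of 345 is 36, so the subgroup it generates has 36 elements.
The index is φ(362) / ord(345) = 180 / 36 = 5.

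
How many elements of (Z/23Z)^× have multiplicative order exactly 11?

10

φ(23) = 23 − 1 = 22 = 2 · 11.
Since (Z/23Z)^× is cyclic of order 22, the number of elements of order d is φ(d) when d | 22 and 0 otherwise.
11 | 22, and φ(11) = 11 − 1 = 10.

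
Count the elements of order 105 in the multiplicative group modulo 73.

0

φ(73) = 73 − 1 = 72 = 2^3 · 3^2.
In a cyclic group of order 72, there are φ(d) elements of order d for each divisor d of 72, and zero for non-divisors.
Here 72 is not a multiple of 105, so there are no elements of order 105.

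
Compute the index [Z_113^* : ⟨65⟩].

7

Since 65 ∈ (Z/113Z)^×, its order divides φ(113) = 113 − 1 = 112 = 2^4 · 7.
Divisors of 112: 1, 2, 4, 7, 8, 14, 16, 28, 56, 112.
Test each divisor d:
65^1 ≡ 65
65^2 ≡ 44
65^4 ≡ 15
65^7 ≡ 73
65^8 ≡ 112
65^14 ≡ 18
65^16 ≡ 1
The order of 65 is 16, so the subgroup it generates has 16 elements.
Index = |(Z/113Z)^×| / |⟨65⟩| = 112 / 16 = 7.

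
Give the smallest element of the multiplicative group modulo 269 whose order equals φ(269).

2

φ(269) = 269 − 1 = 268 = 2^2 · 67.
Test candidates g = 2, 3, … against the prime factors q ∈ {2, 67} of φ(269): g is a generator iff g^(268/q) ≢ 1 for every such q.
g = 2: 2^134 ≡ 268; 2^4 ≡ 16 — none is 1, so 2 is a primitive root.
The smallest primitive root modulo 269 is 2.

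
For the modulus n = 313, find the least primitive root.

10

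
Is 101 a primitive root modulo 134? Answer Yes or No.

φ(134) = φ(2)·φ(67) = 1·66 = 66 = 2 · 3 · 11.
101 is a primitive root mod 134 iff 101^(φ(134)/q) ≢ 1 for every prime q | φ(134), i.e. q ∈ {2, 3, 11}.
101^33 ≡ 133 (mod 134)  [q = 2: ≢ 1 ✓]
101^22 ≡ 29 (mod 134)  [q = 3: ≢ 1 ✓]
101^6 ≡ 89 (mod 134)  [q = 11: ≢ 1 ✓]
All checks pass, so 101 has order 66 and is a primitive root modulo 134.

Yes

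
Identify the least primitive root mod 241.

φ(241) = 241 − 1 = 240 = 2^4 · 3 · 5.
g is a primitive root iff g^(240/q) ≢ 1 (mod 241) for each prime q ∈ {2, 3, 5}.
g = 2: 2^120 ≡ 1 — hits 1, so not a primitive root.
g = 3: 3^120 ≡ 1 — hits 1, so not a primitive root.
g = 4: 4^120 ≡ 1 — hits 1, so not a primitive root.
g = 5: 5^120 ≡ 1 — hits 1, so not a primitive root.
g = 6: 6^120 ≡ 1 — hits 1, so not a primitive root.
g = 7: 7^120 ≡ 240; 7^80 ≡ 15; 7^48 ≡ 91 — none is 1, so 7 is a primitive root.
So 7 is the smallest generator of (Z/241Z)^×.

7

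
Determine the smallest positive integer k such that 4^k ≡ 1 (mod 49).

21

ord(4) | φ(49) = φ(7^2) = 7·(7−1) = 42 = 2 · 3 · 7.
Divisors of 42: 1, 2, 3, 6, 7, 14, 21, 42.
Test each divisor d:
4^1 ≡ 4 (mod 49)
4^2 ≡ 16 (mod 49)
4^3 ≡ 15 (mod 49)
4^6 ≡ 29 (mod 49)
4^7 ≡ 18 (mod 49)
4^14 ≡ 30 (mod 49)
4^21 ≡ 1 (mod 49) ✓
So ord_49(4) = 21.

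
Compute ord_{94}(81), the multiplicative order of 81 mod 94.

23

By Lagrange's theorem, ord_94(81) divides φ(94) = φ(2)·φ(47) = 1·46 = 46 = 2 · 23.
Divisors of 46: 1, 2, 23, 46.
Check 81^d mod 94 for each divisor in increasing order:
81^1 ≡ 81 (mod 94)
81^2 ≡ 75 (mod 94)
81^23 ≡ 1 (mod 94) ✓
Therefore the multiplicative order of 81 modulo 94 is 23.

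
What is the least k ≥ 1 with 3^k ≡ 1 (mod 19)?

By Lagrange's theorem, ord_19(3) divides φ(19) = 19 − 1 = 18 = 2 · 3^2.
Divisors of 18: 1, 2, 3, 6, 9, 18.
Evaluate successive powers at the divisors of 18:
3^1 ≡ 3 (mod 19)
3^2 ≡ 9 (mod 19)
3^3 ≡ 8 (mod 19)
3^6 ≡ 7 (mod 19)
3^9 ≡ 18 (mod 19)
3^18 ≡ 1 (mod 19) ✓
The smallest such exponent is 18, so the order of 3 is 18.

18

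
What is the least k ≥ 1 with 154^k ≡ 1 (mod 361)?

342

The order of 154 must divide φ(361) = φ(19^2) = 19·(19−1) = 342 = 2 · 3^2 · 19.
Divisors of 342: 1, 2, 3, 6, 9, 18, 19, 38, 57, 114, 171, 342.
Compute 154^d (mod 361) for the divisors d until we hit 1:
154^1 ≡ 154
154^2 ≡ 251
154^3 ≡ 27
154^6 ≡ 7
154^9 ≡ 189
154^18 ≡ 343
154^19 ≡ 116
154^38 ≡ 99
154^57 ≡ 293
154^114 ≡ 292
154^171 ≡ 360
154^342 ≡ 1
The smallest such exponent is 342, so the order of 154 is 342.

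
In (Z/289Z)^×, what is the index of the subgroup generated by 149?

4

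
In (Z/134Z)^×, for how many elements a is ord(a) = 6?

φ(134) = φ(2)·φ(67) = 1·66 = 66 = 2 · 3 · 11.
Since (Z/134Z)^× is cyclic of order 66, the number of elements of order d is φ(d) when d | 66 and 0 otherwise.
6 = 2 · 3 divides 66, and φ(6) = 2.

2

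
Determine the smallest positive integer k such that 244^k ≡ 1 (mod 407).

ord(244) | φ(407) = φ(11·37) = (11−1)·(37−1) = 10·36 = 360 = 2^3 · 3^2 · 5.
Divisors of 360: 1, 2, 3, 4, 5, 6, 8, 9, 10, 12, 15, 18, 20, 24, 30, 36, 40, 45, 60, 72, 90, 120, 180, 360.
Test each divisor d:
244^1 ≡ 244 (mod 407)
244^2 ≡ 114 (mod 407)
244^3 ≡ 140 (mod 407)
244^4 ≡ 379 (mod 407)
244^5 ≡ 87 (mod 407)
244^6 ≡ 64 (mod 407)
244^8 ≡ 377 (mod 407)
244^9 ≡ 6 (mod 407)
244^10 ≡ 243 (mod 407)
244^12 ≡ 26 (mod 407)
244^15 ≡ 384 (mod 407)
244^18 ≡ 36 (mod 407)
244^20 ≡ 34 (mod 407)
244^24 ≡ 269 (mod 407)
244^30 ≡ 122 (mod 407)
244^36 ≡ 75 (mod 407)
244^40 ≡ 342 (mod 407)
244^45 ≡ 43 (mod 407)
244^60 ≡ 232 (mod 407)
244^72 ≡ 334 (mod 407)
244^90 ≡ 221 (mod 407)
244^120 ≡ 100 (mod 407)
244^180 ≡ 1 (mod 407) ✓
Therefore the multiplicative order of 244 modulo 407 is 180.

180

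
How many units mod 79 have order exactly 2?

1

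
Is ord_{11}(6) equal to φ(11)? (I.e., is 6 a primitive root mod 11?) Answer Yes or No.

Yes

φ(11) = 11 − 1 = 10 = 2 · 5.
6 is a primitive root mod 11 iff 6^(φ(11)/q) ≢ 1 for every prime q | φ(11), i.e. q ∈ {2, 5}.
6^5 ≡ 10 (mod 11)  [q = 2: ≢ 1 ✓]
6^2 ≡ 3 (mod 11)  [q = 5: ≢ 1 ✓]
All checks pass, so 6 has order 10 and is a primitive root modulo 11.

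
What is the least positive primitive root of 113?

3

φ(113) = 113 − 1 = 112 = 2^4 · 7.
Test candidates g = 2, 3, … against the prime factors q ∈ {2, 7} of φ(113): g is a generator iff g^(112/q) ≢ 1 for every such q.
g = 2: 2^56 ≡ 1 — hits 1, so not a primitive root.
g = 3: 3^56 ≡ 112; 3^16 ≡ 49 — none is 1, so 3 is a primitive root.
Hence the least primitive root of 113 is 3.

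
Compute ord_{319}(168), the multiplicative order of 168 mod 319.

The order of 168 must divide φ(319) = φ(11·29) = (11−1)·(29−1) = 10·28 = 280 = 2^3 · 5 · 7.
Divisors of 280: 1, 2, 4, 5, 7, 8, 10, 14, 20, 28, 35, 40, 56, 70, 140, 280.
Test each divisor d:
168^1 ≡ 168
168^2 ≡ 152
168^4 ≡ 136
168^5 ≡ 199
168^7 ≡ 262
168^8 ≡ 313
168^10 ≡ 45
168^14 ≡ 59
168^20 ≡ 111
168^28 ≡ 291
168^35 ≡ 1
So ord_319(168) = 35.

35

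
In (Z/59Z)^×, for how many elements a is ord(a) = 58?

φ(59) = 59 − 1 = 58 = 2 · 29.
Since (Z/59Z)^× is cyclic of order 58, the number of elements of order d is φ(d) when d | 58 and 0 otherwise.
58 = 2 · 29 divides 58, and φ(58) = 28.

28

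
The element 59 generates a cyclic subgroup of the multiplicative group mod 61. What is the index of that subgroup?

1

Since 59 ∈ (Z/61Z)^×, its order divides φ(61) = 61 − 1 = 60 = 2^2 · 3 · 5.
Divisors of 60: 1, 2, 3, 4, 5, 6, 10, 12, 15, 20, 30, 60.
Check 59^d mod 61 for each divisor in increasing order:
59^1 ≡ 59
59^2 ≡ 4
59^3 ≡ 53
59^4 ≡ 16
59^5 ≡ 29
59^6 ≡ 3
59^10 ≡ 48
59^12 ≡ 9
59^15 ≡ 50
59^20 ≡ 47
59^30 ≡ 60
59^60 ≡ 1
The order of 59 is 60, so the subgroup it generates has 60 elements.
[(Z/61Z)^× : ⟨59⟩] = 60/60 = 1.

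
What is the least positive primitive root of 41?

φ(41) = 41 − 1 = 40 = 2^3 · 5.
g is a primitive root iff g^(40/q) ≢ 1 (mod 41) for each prime q ∈ {2, 5}.
g = 2: 2^20 ≡ 1 — hits 1, so not a primitive root.
g = 3: 3^20 ≡ 40; 3^8 ≡ 1 — hits 1, so not a primitive root.
g = 4: 4^20 ≡ 1 — hits 1, so not a primitive root.
g = 5: 5^20 ≡ 1 — hits 1, so not a primitive root.
g = 6: 6^20 ≡ 40; 6^8 ≡ 10 — none is 1, so 6 is a primitive root.
The smallest primitive root modulo 41 is 6.

6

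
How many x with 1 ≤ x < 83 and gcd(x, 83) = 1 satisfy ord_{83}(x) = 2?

φ(83) = 83 − 1 = 82 = 2 · 41.
(Z/83Z)^× is cyclic (|G| = 82); a cyclic group of order m has exactly φ(d) elements of each order d | m, and none otherwise.
2 | 82, and φ(2) = 2 − 1 = 1.

1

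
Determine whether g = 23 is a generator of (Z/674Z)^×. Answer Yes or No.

Yes

φ(674) = φ(2)·φ(337) = 1·336 = 336 = 2^4 · 3 · 7.
An element g generates (Z/674Z)^× iff g^(336/q) ≢ 1 (mod 674) for each prime q ∈ {2, 3, 7}.
23^168 ≡ 673 (mod 674)  [q = 2: ≢ 1 ✓]
23^112 ≡ 465 (mod 674)  [q = 3: ≢ 1 ✓]
23^48 ≡ 345 (mod 674)  [q = 7: ≢ 1 ✓]
All checks pass, so 23 has order 336 and is a primitive root modulo 674.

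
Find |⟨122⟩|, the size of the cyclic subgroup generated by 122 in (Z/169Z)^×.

52

Since 122 ∈ (Z/169Z)^×, its order divides φ(169) = φ(13^2) = 13·(13−1) = 156 = 2^2 · 3 · 13.
Divisors of 156: 1, 2, 3, 4, 6, 12, 13, 26, 39, 52, 78, 156.
Test each divisor d:
122^1 ≡ 122 (mod 169)
122^2 ≡ 12 (mod 169)
122^3 ≡ 112 (mod 169)
122^4 ≡ 144 (mod 169)
122^6 ≡ 38 (mod 169)
122^12 ≡ 92 (mod 169)
122^13 ≡ 70 (mod 169)
122^26 ≡ 168 (mod 169)
122^39 ≡ 99 (mod 169)
122^52 ≡ 1 (mod 169) ✓
Hence ord(122) = 52.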